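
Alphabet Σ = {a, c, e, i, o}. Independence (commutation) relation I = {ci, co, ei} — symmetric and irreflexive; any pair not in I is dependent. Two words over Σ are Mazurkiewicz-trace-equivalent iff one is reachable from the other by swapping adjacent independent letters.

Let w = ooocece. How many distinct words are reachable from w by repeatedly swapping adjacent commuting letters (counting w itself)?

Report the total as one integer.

4

drop 0:o onto floor
drop 1:o onto {0:o}
drop 2:o onto {1:o}
drop 3:c onto floor
drop 4:e onto {2:o, 3:c}
drop 5:c onto {4:e}
drop 6:e onto {5:c}
ground layer = {0:o, 3:c}
drop-orders for the pieces not yet dropped (sum over which currently-grounded one goes next):
  1 to go: {6} 1
  2 to go: {5,6} 1
  3 to go: {4,5,6} 1
  4 to go: {2,4,5,6} 1  {3,4,5,6} 1
  5 to go: {1,2,4,5,6} 1  {2,3,4,5,6} 2
  if 0:o drops first: 3 orders
  if 3:c drops first: 1 orders
heap linearizations: 4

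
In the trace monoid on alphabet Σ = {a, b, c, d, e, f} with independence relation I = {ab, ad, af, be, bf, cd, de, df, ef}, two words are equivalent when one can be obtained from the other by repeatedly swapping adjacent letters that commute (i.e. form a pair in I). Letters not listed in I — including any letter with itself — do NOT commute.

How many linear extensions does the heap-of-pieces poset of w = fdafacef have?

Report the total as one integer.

0(f) covers ∅
1(d) covers ∅
2(a) covers ∅
3(f) covers 0:f
4(a) covers 2:a
5(c) covers 3:f, 4:a
6(e) covers 5:c
7(f) covers 5:c
floor of heap: 0:f, 1:d, 2:a
completions by unplaced set U, small U first (add the entries for U minus each lowest piece of U):
  |U|=1: {1}:1  {6}:1  {7}:1
  |U|=2: {1,6}:2  {1,7}:2  {6,7}:2
  |U|=3: {1,6,7}:6  {5,6,7}:2
  |U|=4: {1,5,6,7}:8  {3,5,6,7}:2  {4,5,6,7}:2
  |U|=5: {0,3,5,6,7}:2  {1,3,5,6,7}:10  {1,4,5,6,7}:10  {2,4,5,6,7}:2  {3,4,5,6,7}:4
  |U|=6: {0,1,3,5,6,7}:12  {0,3,4,5,6,7}:6  {1,2,4,5,6,7}:12  {1,3,4,5,6,7}:24  {2,3,4,5,6,7}:6
  start at 0(f): 42
  start at 1(d): 12
  start at 2(a): 42
sum over floor = 96

96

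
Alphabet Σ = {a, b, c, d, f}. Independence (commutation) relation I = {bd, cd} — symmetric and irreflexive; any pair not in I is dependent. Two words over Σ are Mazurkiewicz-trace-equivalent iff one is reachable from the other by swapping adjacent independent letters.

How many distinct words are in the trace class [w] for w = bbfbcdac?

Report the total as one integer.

piece 0:b — minimal
piece 1:b rests on {0:b}
piece 2:f rests on {1:b}
piece 3:b rests on {2:f}
piece 4:c rests on {3:b}
piece 5:d rests on {2:f}
piece 6:a rests on {4:c, 5:d}
piece 7:c rests on {6:a}
minimal pieces: {0:b}
ways to finish when only these pieces remain (= sum over removing one remaining piece with nothing left below it):
  1 left: {7}→1
  2 left: {6,7}→1
  3 left: {4,6,7}→1  {5,6,7}→1
  4 left: {3,4,6,7}→1  {4,5,6,7}→2
  5 left: {3,4,5,6,7}→3
  6 left: {2,3,4,5,6,7}→3
  placing 0:b first → 3 extensions

3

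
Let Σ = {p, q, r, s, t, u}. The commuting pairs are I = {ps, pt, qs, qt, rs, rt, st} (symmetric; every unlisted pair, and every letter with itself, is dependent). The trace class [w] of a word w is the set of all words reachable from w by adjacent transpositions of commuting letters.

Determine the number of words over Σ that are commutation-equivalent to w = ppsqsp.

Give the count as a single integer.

piece 0:p — minimal
piece 1:p rests on {0:p}
piece 2:s — minimal
piece 3:q rests on {1:p}
piece 4:s rests on {2:s}
piece 5:p rests on {3:q}
minimal pieces: {0:p, 2:s}
ways to finish when only these pieces remain (= sum over removing one remaining piece with nothing left below it):
  1 left: {4}→1  {5}→1
  2 left: {2,4}→1  {3,5}→1  {4,5}→2
  3 left: {1,3,5}→1  {2,4,5}→3  {3,4,5}→3
  4 left: {0,1,3,5}→1  {1,3,4,5}→4  {2,3,4,5}→6
  placing 0:p first → 10 extensions
  placing 2:s first → 5 extensions
total linear extensions = 15

15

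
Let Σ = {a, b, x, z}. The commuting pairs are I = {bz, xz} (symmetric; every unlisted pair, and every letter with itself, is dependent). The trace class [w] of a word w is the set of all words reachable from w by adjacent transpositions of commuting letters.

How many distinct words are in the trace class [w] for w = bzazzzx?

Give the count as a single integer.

#0=b has no predecessor
#1=z has no predecessor
#2=a depends on [0:b, 1:z]
#3=z depends on [2:a]
#4=z depends on [3:z]
#5=z depends on [4:z]
#6=x depends on [2:a]
sources: [0:b, 1:z]
N(rest) = Σ N(rest − s) over sources s of rest; N(one piece) = 1:
  size 1 → [5]=1  [6]=1
  size 2 → [4,5]=1  [5,6]=2
  size 3 → [3,4,5]=1  [4,5,6]=3
  size 4 → [3,4,5,6]=4
  size 5 → [2,3,4,5,6]=4
  first=0(b) contributes 4
  first=1(z) contributes 4
|[w]| = 8

8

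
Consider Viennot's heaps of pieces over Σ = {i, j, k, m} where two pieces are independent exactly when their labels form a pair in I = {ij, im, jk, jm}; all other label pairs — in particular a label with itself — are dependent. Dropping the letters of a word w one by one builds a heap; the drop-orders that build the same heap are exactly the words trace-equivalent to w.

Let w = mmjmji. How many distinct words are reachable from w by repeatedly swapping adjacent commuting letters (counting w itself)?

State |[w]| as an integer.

60

#0=m has no predecessor
#1=m depends on [0:m]
#2=j has no predecessor
#3=m depends on [1:m]
#4=j depends on [2:j]
#5=i has no predecessor
sources: [0:m, 2:j, 5:i]
N(rest) = Σ N(rest − s) over sources s of rest; N(one piece) = 1:
  size 1 → [3]=1  [4]=1  [5]=1
  size 2 → [1,3]=1  [2,4]=1  [3,4]=2  [3,5]=2  [4,5]=2
  size 3 → [0,1,3]=1  [1,3,4]=3  [1,3,5]=3  [2,3,4]=3  [2,4,5]=3  [3,4,5]=6
  size 4 → [0,1,3,4]=4  [0,1,3,5]=4  [1,2,3,4]=6  [1,3,4,5]=12  [2,3,4,5]=12
  first=0(m) contributes 30
  first=2(j) contributes 20
  first=5(i) contributes 10
|[w]| = 60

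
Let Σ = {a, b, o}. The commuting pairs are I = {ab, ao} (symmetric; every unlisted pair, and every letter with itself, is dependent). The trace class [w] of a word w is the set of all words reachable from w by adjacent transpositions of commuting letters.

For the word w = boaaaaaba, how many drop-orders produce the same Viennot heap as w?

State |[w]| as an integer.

84

drop 0:b onto floor
drop 1:o onto {0:b}
drop 2:a onto floor
drop 3:a onto {2:a}
drop 4:a onto {3:a}
drop 5:a onto {4:a}
drop 6:a onto {5:a}
drop 7:b onto {1:o}
drop 8:a onto {6:a}
ground layer = {0:b, 2:a}
drop-orders for the pieces not yet dropped (sum over which currently-grounded one goes next):
  1 to go: {7} 1  {8} 1
  2 to go: {1,7} 1  {6,8} 1  {7,8} 2
  3 to go: {0,1,7} 1  {1,7,8} 3  {5,6,8} 1  {6,7,8} 3
  4 to go: {0,1,7,8} 4  {1,6,7,8} 6  {4,5,6,8} 1  {5,6,7,8} 4
  5 to go: {0,1,6,7,8} 10  {1,5,6,7,8} 10  {3,4,5,6,8} 1  {4,5,6,7,8} 5
  6 to go: {0,1,5,6,7,8} 20  {1,4,5,6,7,8} 15  {2,3,4,5,6,8} 1  {3,4,5,6,7,8} 6
  7 to go: {0,1,4,5,6,7,8} 35  {1,3,4,5,6,7,8} 21  {2,3,4,5,6,7,8} 7
  if 0:b drops first: 28 orders
  if 2:a drops first: 56 orders
heap linearizations: 84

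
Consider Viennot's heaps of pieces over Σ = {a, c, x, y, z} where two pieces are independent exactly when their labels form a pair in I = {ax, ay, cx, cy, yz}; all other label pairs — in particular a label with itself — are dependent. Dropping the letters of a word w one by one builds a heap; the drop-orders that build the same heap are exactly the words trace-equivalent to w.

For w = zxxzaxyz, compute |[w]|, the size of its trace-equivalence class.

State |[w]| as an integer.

drop 0:z onto floor
drop 1:x onto {0:z}
drop 2:x onto {1:x}
drop 3:z onto {2:x}
drop 4:a onto {3:z}
drop 5:x onto {3:z}
drop 6:y onto {5:x}
drop 7:z onto {4:a, 5:x}
ground layer = {0:z}
drop-orders for the pieces not yet dropped (sum over which currently-grounded one goes next):
  1 to go: {6} 1  {7} 1
  2 to go: {4,7} 1  {6,7} 2
  3 to go: {4,6,7} 3  {5,6,7} 2
  4 to go: {4,5,6,7} 5
  5 to go: {3,4,5,6,7} 5
  6 to go: {2,3,4,5,6,7} 5
  if 0:z drops first: 5 orders

5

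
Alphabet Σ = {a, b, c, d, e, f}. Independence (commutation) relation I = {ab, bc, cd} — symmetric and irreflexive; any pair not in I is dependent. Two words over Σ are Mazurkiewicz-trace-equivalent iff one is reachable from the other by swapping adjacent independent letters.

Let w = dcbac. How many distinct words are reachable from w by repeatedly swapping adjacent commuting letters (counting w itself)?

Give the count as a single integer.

drop 0:d onto floor
drop 1:c onto floor
drop 2:b onto {0:d}
drop 3:a onto {0:d, 1:c}
drop 4:c onto {3:a}
ground layer = {0:d, 1:c}
drop-orders for the pieces not yet dropped (sum over which currently-grounded one goes next):
  1 to go: {2} 1  {4} 1
  2 to go: {2,4} 2  {3,4} 1
  3 to go: {1,3,4} 1  {2,3,4} 3
  if 0:d drops first: 4 orders
  if 1:c drops first: 3 orders
heap linearizations: 7

7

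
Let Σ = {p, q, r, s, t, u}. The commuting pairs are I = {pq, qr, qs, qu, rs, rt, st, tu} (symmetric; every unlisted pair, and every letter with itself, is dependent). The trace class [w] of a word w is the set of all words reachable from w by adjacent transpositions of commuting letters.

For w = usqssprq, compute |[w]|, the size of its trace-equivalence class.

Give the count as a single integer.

#0=u has no predecessor
#1=s depends on [0:u]
#2=q has no predecessor
#3=s depends on [1:s]
#4=s depends on [3:s]
#5=p depends on [4:s]
#6=r depends on [5:p]
#7=q depends on [2:q]
sources: [0:u, 2:q]
N(rest) = Σ N(rest − s) over sources s of rest; N(one piece) = 1:
  size 1 → [6]=1  [7]=1
  size 2 → [2,7]=1  [5,6]=1  [6,7]=2
  size 3 → [2,6,7]=3  [4,5,6]=1  [5,6,7]=3
  size 4 → [2,5,6,7]=6  [3,4,5,6]=1  [4,5,6,7]=4
  size 5 → [1,3,4,5,6]=1  [2,4,5,6,7]=10  [3,4,5,6,7]=5
  size 6 → [0,1,3,4,5,6]=1  [1,3,4,5,6,7]=6  [2,3,4,5,6,7]=15
  first=0(u) contributes 21
  first=2(q) contributes 7
|[w]| = 28

28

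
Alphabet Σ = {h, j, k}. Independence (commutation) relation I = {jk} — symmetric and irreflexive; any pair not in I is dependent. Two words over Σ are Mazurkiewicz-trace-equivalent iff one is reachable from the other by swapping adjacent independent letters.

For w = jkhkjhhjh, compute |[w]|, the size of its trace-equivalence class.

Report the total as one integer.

piece 0:j — minimal
piece 1:k — minimal
piece 2:h rests on {0:j, 1:k}
piece 3:k rests on {2:h}
piece 4:j rests on {2:h}
piece 5:h rests on {3:k, 4:j}
piece 6:h rests on {5:h}
piece 7:j rests on {6:h}
piece 8:h rests on {7:j}
minimal pieces: {0:j, 1:k}
ways to finish when only these pieces remain (= sum over removing one remaining piece with nothing left below it):
  1 left: {8}→1
  2 left: {7,8}→1
  3 left: {6,7,8}→1
  4 left: {5,6,7,8}→1
  5 left: {3,5,6,7,8}→1  {4,5,6,7,8}→1
  6 left: {3,4,5,6,7,8}→2
  7 left: {2,3,4,5,6,7,8}→2
  placing 0:j first → 2 extensions
  placing 1:k first → 2 extensions
total linear extensions = 4

4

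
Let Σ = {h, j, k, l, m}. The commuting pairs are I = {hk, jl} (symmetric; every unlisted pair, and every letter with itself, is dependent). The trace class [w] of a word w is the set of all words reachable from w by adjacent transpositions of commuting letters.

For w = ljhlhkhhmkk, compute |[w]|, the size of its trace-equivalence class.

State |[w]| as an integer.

0(l) covers ∅
1(j) covers ∅
2(h) covers 0:l, 1:j
3(l) covers 2:h
4(h) covers 3:l
5(k) covers 3:l
6(h) covers 4:h
7(h) covers 6:h
8(m) covers 5:k, 7:h
9(k) covers 8:m
10(k) covers 9:k
floor of heap: 0:l, 1:j
completions by unplaced set U, small U first (add the entries for U minus each lowest piece of U):
  |U|=1: {10}:1
  |U|=2: {9,10}:1
  |U|=3: {8,9,10}:1
  |U|=4: {5,8,9,10}:1  {7,8,9,10}:1
  |U|=5: {5,7,8,9,10}:2  {6,7,8,9,10}:1
  |U|=6: {4,6,7,8,9,10}:1  {5,6,7,8,9,10}:3
  |U|=7: {4,5,6,7,8,9,10}:4
  |U|=8: {3,4,5,6,7,8,9,10}:4
  |U|=9: {2,3,4,5,6,7,8,9,10}:4
  start at 0(l): 4
  start at 1(j): 4
sum over floor = 8

8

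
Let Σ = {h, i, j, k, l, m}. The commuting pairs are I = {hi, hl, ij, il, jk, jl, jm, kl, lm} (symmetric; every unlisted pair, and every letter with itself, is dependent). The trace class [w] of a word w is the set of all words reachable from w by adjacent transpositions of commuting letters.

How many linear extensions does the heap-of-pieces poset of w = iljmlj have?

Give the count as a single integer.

90

#0=i has no predecessor
#1=l has no predecessor
#2=j has no predecessor
#3=m depends on [0:i]
#4=l depends on [1:l]
#5=j depends on [2:j]
sources: [0:i, 1:l, 2:j]
N(rest) = Σ N(rest − s) over sources s of rest; N(one piece) = 1:
  size 1 → [3]=1  [4]=1  [5]=1
  size 2 → [0,3]=1  [1,4]=1  [2,5]=1  [3,4]=2  [3,5]=2  [4,5]=2
  size 3 → [0,3,4]=3  [0,3,5]=3  [1,3,4]=3  [1,4,5]=3  [2,3,5]=3  [2,4,5]=3  [3,4,5]=6
  size 4 → [0,1,3,4]=6  [0,2,3,5]=6  [0,3,4,5]=12  [1,2,4,5]=6  [1,3,4,5]=12  [2,3,4,5]=12
  first=0(i) contributes 30
  first=1(l) contributes 30
  first=2(j) contributes 30
|[w]| = 90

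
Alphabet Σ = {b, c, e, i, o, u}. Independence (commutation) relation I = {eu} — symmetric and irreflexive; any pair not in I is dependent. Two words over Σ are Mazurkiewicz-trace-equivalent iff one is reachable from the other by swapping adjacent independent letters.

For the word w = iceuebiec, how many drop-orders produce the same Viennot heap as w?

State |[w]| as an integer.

#0=i has no predecessor
#1=c depends on [0:i]
#2=e depends on [1:c]
#3=u depends on [1:c]
#4=e depends on [2:e]
#5=b depends on [3:u, 4:e]
#6=i depends on [5:b]
#7=e depends on [6:i]
#8=c depends on [7:e]
sources: [0:i]
N(rest) = Σ N(rest − s) over sources s of rest; N(one piece) = 1:
  size 1 → [8]=1
  size 2 → [7,8]=1
  size 3 → [6,7,8]=1
  size 4 → [5,6,7,8]=1
  size 5 → [3,5,6,7,8]=1  [4,5,6,7,8]=1
  size 6 → [2,4,5,6,7,8]=1  [3,4,5,6,7,8]=2
  size 7 → [2,3,4,5,6,7,8]=3
  first=0(i) contributes 3

3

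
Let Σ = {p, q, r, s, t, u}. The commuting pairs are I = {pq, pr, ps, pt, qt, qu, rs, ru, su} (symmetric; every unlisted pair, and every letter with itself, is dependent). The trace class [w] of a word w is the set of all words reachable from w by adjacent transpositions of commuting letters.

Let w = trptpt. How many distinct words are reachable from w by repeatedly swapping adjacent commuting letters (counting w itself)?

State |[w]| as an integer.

drop 0:t onto floor
drop 1:r onto {0:t}
drop 2:p onto floor
drop 3:t onto {1:r}
drop 4:p onto {2:p}
drop 5:t onto {3:t}
ground layer = {0:t, 2:p}
drop-orders for the pieces not yet dropped (sum over which currently-grounded one goes next):
  1 to go: {4} 1  {5} 1
  2 to go: {2,4} 1  {3,5} 1  {4,5} 2
  3 to go: {1,3,5} 1  {2,4,5} 3  {3,4,5} 3
  4 to go: {0,1,3,5} 1  {1,3,4,5} 4  {2,3,4,5} 6
  if 0:t drops first: 10 orders
  if 2:p drops first: 5 orders
heap linearizations: 15

15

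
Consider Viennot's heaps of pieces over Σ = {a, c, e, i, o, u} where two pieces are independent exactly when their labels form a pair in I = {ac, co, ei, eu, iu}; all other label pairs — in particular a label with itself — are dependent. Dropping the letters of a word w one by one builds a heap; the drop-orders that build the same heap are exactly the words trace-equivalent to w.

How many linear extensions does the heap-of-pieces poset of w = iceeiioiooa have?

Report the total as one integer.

0(i) covers ∅
1(c) covers 0:i
2(e) covers 1:c
3(e) covers 2:e
4(i) covers 1:c
5(i) covers 4:i
6(o) covers 3:e, 5:i
7(i) covers 6:o
8(o) covers 7:i
9(o) covers 8:o
10(a) covers 9:o
floor of heap: 0:i
completions by unplaced set U, small U first (add the entries for U minus each lowest piece of U):
  |U|=1: {10}:1
  |U|=2: {9,10}:1
  |U|=3: {8,9,10}:1
  |U|=4: {7,8,9,10}:1
  |U|=5: {6,7,8,9,10}:1
  |U|=6: {3,6,7,8,9,10}:1  {5,6,7,8,9,10}:1
  |U|=7: {2,3,6,7,8,9,10}:1  {3,5,6,7,8,9,10}:2  {4,5,6,7,8,9,10}:1
  |U|=8: {2,3,5,6,7,8,9,10}:3  {3,4,5,6,7,8,9,10}:3
  |U|=9: {2,3,4,5,6,7,8,9,10}:6
  start at 0(i): 6

6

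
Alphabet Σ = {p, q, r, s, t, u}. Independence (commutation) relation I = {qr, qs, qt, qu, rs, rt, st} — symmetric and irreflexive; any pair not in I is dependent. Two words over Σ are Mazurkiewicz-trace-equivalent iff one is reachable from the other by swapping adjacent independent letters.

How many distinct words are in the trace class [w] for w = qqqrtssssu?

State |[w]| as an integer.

3600

drop 0:q onto floor
drop 1:q onto {0:q}
drop 2:q onto {1:q}
drop 3:r onto floor
drop 4:t onto floor
drop 5:s onto floor
drop 6:s onto {5:s}
drop 7:s onto {6:s}
drop 8:s onto {7:s}
drop 9:u onto {3:r, 4:t, 8:s}
ground layer = {0:q, 3:r, 4:t, 5:s}
drop-orders for the pieces not yet dropped (sum over which currently-grounded one goes next):
  1 to go: {2} 1  {9} 1
  2 to go: {1,2} 1  {2,9} 2  {3,9} 1  {4,9} 1  {8,9} 1
  3 to go: {0,1,2} 1  {1,2,9} 3  {2,3,9} 3  {2,4,9} 3  {2,8,9} 3  {3,4,9} 2  {3,8,9} 2  {4,8,9} 2  {7,8,9} 1
  4 to go: {0,1,2,9} 4  {1,2,3,9} 6  {1,2,4,9} 6  {1,2,8,9} 6  {2,3,4,9} 8  {2,3,8,9} 8  {2,4,8,9} 8  {2,7,8,9} 4  {3,4,8,9} 6  {3,7,8,9} 3  {4,7,8,9} 3  {6,7,8,9} 1
  5 to go: {0,1,2,3,9} 10  {0,1,2,4,9} 10  {0,1,2,8,9} 10  {1,2,3,4,9} 20  {1,2,3,8,9} 20  {1,2,4,8,9} 20  {1,2,7,8,9} 10  {2,3,4,8,9} 30  {2,3,7,8,9} 15  {2,4,7,8,9} 15  {2,6,7,8,9} 5  {3,4,7,8,9} 12  {3,6,7,8,9} 4  {4,6,7,8,9} 4  {5,6,7,8,9} 1
  6 to go: {0,1,2,3,4,9} 40  {0,1,2,3,8,9} 40  {0,1,2,4,8,9} 40  {0,1,2,7,8,9} 20  {1,2,3,4,8,9} 90  {1,2,3,7,8,9} 45  {1,2,4,7,8,9} 45  {1,2,6,7,8,9} 15  {2,3,4,7,8,9} 72  {2,3,6,7,8,9} 24  {2,4,6,7,8,9} 24  {2,5,6,7,8,9} 6  {3,4,6,7,8,9} 20  {3,5,6,7,8,9} 5  {4,5,6,7,8,9} 5
  7 to go: {0,1,2,3,4,8,9} 210  {0,1,2,3,7,8,9} 105  {0,1,2,4,7,8,9} 105  {0,1,2,6,7,8,9} 35  {1,2,3,4,7,8,9} 252  {1,2,3,6,7,8,9} 84  {1,2,4,6,7,8,9} 84  {1,2,5,6,7,8,9} 21  {2,3,4,6,7,8,9} 140  {2,3,5,6,7,8,9} 35  {2,4,5,6,7,8,9} 35  {3,4,5,6,7,8,9} 30
  8 to go: {0,1,2,3,4,7,8,9} 672  {0,1,2,3,6,7,8,9} 224  {0,1,2,4,6,7,8,9} 224  {0,1,2,5,6,7,8,9} 56  {1,2,3,4,6,7,8,9} 560  {1,2,3,5,6,7,8,9} 140  {1,2,4,5,6,7,8,9} 140  {2,3,4,5,6,7,8,9} 240
  if 0:q drops first: 1080 orders
  if 3:r drops first: 420 orders
  if 4:t drops first: 420 orders
  if 5:s drops first: 1680 orders
heap linearizations: 3600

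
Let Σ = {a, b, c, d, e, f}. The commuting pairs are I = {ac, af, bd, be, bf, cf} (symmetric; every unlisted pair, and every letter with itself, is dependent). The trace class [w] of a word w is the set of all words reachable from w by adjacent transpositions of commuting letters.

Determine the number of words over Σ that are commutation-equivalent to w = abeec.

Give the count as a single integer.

drop 0:a onto floor
drop 1:b onto {0:a}
drop 2:e onto {0:a}
drop 3:e onto {2:e}
drop 4:c onto {1:b, 3:e}
ground layer = {0:a}
drop-orders for the pieces not yet dropped (sum over which currently-grounded one goes next):
  1 to go: {4} 1
  2 to go: {1,4} 1  {3,4} 1
  3 to go: {1,3,4} 2  {2,3,4} 1
  if 0:a drops first: 3 orders

3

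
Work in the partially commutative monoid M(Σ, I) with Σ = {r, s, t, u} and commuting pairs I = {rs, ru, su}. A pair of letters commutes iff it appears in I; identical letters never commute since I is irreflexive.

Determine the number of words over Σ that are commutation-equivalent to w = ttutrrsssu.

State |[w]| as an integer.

drop 0:t onto floor
drop 1:t onto {0:t}
drop 2:u onto {1:t}
drop 3:t onto {2:u}
drop 4:r onto {3:t}
drop 5:r onto {4:r}
drop 6:s onto {3:t}
drop 7:s onto {6:s}
drop 8:s onto {7:s}
drop 9:u onto {3:t}
ground layer = {0:t}
drop-orders for the pieces not yet dropped (sum over which currently-grounded one goes next):
  1 to go: {5} 1  {8} 1  {9} 1
  2 to go: {4,5} 1  {5,8} 2  {5,9} 2  {7,8} 1  {8,9} 2
  3 to go: {4,5,8} 3  {4,5,9} 3  {5,7,8} 3  {5,8,9} 6  {6,7,8} 1  {7,8,9} 3
  4 to go: {4,5,7,8} 6  {4,5,8,9} 12  {5,6,7,8} 4  {5,7,8,9} 12  {6,7,8,9} 4
  5 to go: {4,5,6,7,8} 10  {4,5,7,8,9} 30  {5,6,7,8,9} 20
  6 to go: {4,5,6,7,8,9} 60
  7 to go: {3,4,5,6,7,8,9} 60
  8 to go: {2,3,4,5,6,7,8,9} 60
  if 0:t drops first: 60 orders

60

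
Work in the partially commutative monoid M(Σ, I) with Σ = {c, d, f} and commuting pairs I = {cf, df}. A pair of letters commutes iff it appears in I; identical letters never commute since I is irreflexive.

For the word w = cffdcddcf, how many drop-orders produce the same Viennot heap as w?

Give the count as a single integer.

84

#0=c has no predecessor
#1=f has no predecessor
#2=f depends on [1:f]
#3=d depends on [0:c]
#4=c depends on [3:d]
#5=d depends on [4:c]
#6=d depends on [5:d]
#7=c depends on [6:d]
#8=f depends on [2:f]
sources: [0:c, 1:f]
N(rest) = Σ N(rest − s) over sources s of rest; N(one piece) = 1:
  size 1 → [7]=1  [8]=1
  size 2 → [2,8]=1  [6,7]=1  [7,8]=2
  size 3 → [1,2,8]=1  [2,7,8]=3  [5,6,7]=1  [6,7,8]=3
  size 4 → [1,2,7,8]=4  [2,6,7,8]=6  [4,5,6,7]=1  [5,6,7,8]=4
  size 5 → [1,2,6,7,8]=10  [2,5,6,7,8]=10  [3,4,5,6,7]=1  [4,5,6,7,8]=5
  size 6 → [0,3,4,5,6,7]=1  [1,2,5,6,7,8]=20  [2,4,5,6,7,8]=15  [3,4,5,6,7,8]=6
  size 7 → [0,3,4,5,6,7,8]=7  [1,2,4,5,6,7,8]=35  [2,3,4,5,6,7,8]=21
  first=0(c) contributes 56
  first=1(f) contributes 28
|[w]| = 84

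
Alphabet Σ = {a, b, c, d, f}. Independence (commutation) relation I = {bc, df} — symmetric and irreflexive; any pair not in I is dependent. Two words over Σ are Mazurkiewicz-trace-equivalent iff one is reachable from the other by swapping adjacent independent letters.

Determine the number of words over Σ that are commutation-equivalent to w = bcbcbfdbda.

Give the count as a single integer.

20

0(b) covers ∅
1(c) covers ∅
2(b) covers 0:b
3(c) covers 1:c
4(b) covers 2:b
5(f) covers 3:c, 4:b
6(d) covers 3:c, 4:b
7(b) covers 5:f, 6:d
8(d) covers 7:b
9(a) covers 8:d
floor of heap: 0:b, 1:c
completions by unplaced set U, small U first (add the entries for U minus each lowest piece of U):
  |U|=1: {9}:1
  |U|=2: {8,9}:1
  |U|=3: {7,8,9}:1
  |U|=4: {5,7,8,9}:1  {6,7,8,9}:1
  |U|=5: {5,6,7,8,9}:2
  |U|=6: {3,5,6,7,8,9}:2  {4,5,6,7,8,9}:2
  |U|=7: {1,3,5,6,7,8,9}:2  {2,4,5,6,7,8,9}:2  {3,4,5,6,7,8,9}:4
  |U|=8: {0,2,4,5,6,7,8,9}:2  {1,3,4,5,6,7,8,9}:6  {2,3,4,5,6,7,8,9}:6
  start at 0(b): 12
  start at 1(c): 8
sum over floor = 20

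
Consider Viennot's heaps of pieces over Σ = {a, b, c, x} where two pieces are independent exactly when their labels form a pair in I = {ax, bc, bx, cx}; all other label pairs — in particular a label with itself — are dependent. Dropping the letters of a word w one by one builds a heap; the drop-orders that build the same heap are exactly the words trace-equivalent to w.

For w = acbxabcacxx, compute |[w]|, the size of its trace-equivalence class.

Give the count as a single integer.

660

drop 0:a onto floor
drop 1:c onto {0:a}
drop 2:b onto {0:a}
drop 3:x onto floor
drop 4:a onto {1:c, 2:b}
drop 5:b onto {4:a}
drop 6:c onto {4:a}
drop 7:a onto {5:b, 6:c}
drop 8:c onto {7:a}
drop 9:x onto {3:x}
drop 10:x onto {9:x}
ground layer = {0:a, 3:x}
drop-orders for the pieces not yet dropped (sum over which currently-grounded one goes next):
  1 to go: {8} 1  {10} 1
  2 to go: {7,8} 1  {8,10} 2  {9,10} 1
  3 to go: {3,9,10} 1  {5,7,8} 1  {6,7,8} 1  {7,8,10} 3  {8,9,10} 3
  4 to go: {3,8,9,10} 4  {5,6,7,8} 2  {5,7,8,10} 4  {6,7,8,10} 4  {7,8,9,10} 6
  5 to go: {3,7,8,9,10} 10  {4,5,6,7,8} 2  {5,6,7,8,10} 10  {5,7,8,9,10} 10  {6,7,8,9,10} 10
  6 to go: {1,4,5,6,7,8} 2  {2,4,5,6,7,8} 2  {3,5,7,8,9,10} 20  {3,6,7,8,9,10} 20  {4,5,6,7,8,10} 12  {5,6,7,8,9,10} 30
  7 to go: {1,2,4,5,6,7,8} 4  {1,4,5,6,7,8,10} 14  {2,4,5,6,7,8,10} 14  {3,5,6,7,8,9,10} 70  {4,5,6,7,8,9,10} 42
  8 to go: {0,1,2,4,5,6,7,8} 4  {1,2,4,5,6,7,8,10} 32  {1,4,5,6,7,8,9,10} 56  {2,4,5,6,7,8,9,10} 56  {3,4,5,6,7,8,9,10} 112
  9 to go: {0,1,2,4,5,6,7,8,10} 36  {1,2,4,5,6,7,8,9,10} 144  {1,3,4,5,6,7,8,9,10} 168  {2,3,4,5,6,7,8,9,10} 168
  if 0:a drops first: 480 orders
  if 3:x drops first: 180 orders
heap linearizations: 660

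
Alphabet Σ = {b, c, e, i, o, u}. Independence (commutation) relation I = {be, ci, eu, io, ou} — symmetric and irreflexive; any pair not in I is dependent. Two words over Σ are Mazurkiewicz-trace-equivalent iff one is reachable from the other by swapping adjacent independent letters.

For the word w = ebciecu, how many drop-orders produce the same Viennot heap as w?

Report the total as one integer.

4

piece 0:e — minimal
piece 1:b — minimal
piece 2:c rests on {0:e, 1:b}
piece 3:i rests on {0:e, 1:b}
piece 4:e rests on {2:c, 3:i}
piece 5:c rests on {4:e}
piece 6:u rests on {5:c}
minimal pieces: {0:e, 1:b}
ways to finish when only these pieces remain (= sum over removing one remaining piece with nothing left below it):
  1 left: {6}→1
  2 left: {5,6}→1
  3 left: {4,5,6}→1
  4 left: {2,4,5,6}→1  {3,4,5,6}→1
  5 left: {2,3,4,5,6}→2
  placing 0:e first → 2 extensions
  placing 1:b first → 2 extensions
total linear extensions = 4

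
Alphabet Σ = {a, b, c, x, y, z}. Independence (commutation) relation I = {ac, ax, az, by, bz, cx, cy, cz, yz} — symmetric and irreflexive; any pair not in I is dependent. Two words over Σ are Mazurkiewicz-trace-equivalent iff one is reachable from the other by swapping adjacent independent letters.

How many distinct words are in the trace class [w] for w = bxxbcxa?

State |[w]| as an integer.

6

piece 0:b — minimal
piece 1:x rests on {0:b}
piece 2:x rests on {1:x}
piece 3:b rests on {2:x}
piece 4:c rests on {3:b}
piece 5:x rests on {3:b}
piece 6:a rests on {3:b}
minimal pieces: {0:b}
ways to finish when only these pieces remain (= sum over removing one remaining piece with nothing left below it):
  1 left: {4}→1  {5}→1  {6}→1
  2 left: {4,5}→2  {4,6}→2  {5,6}→2
  3 left: {4,5,6}→6
  4 left: {3,4,5,6}→6
  5 left: {2,3,4,5,6}→6
  placing 0:b first → 6 extensions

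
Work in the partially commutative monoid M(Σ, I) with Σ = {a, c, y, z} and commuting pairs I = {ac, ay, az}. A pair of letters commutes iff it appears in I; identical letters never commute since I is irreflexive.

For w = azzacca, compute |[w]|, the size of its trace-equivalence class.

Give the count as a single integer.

35

piece 0:a — minimal
piece 1:z — minimal
piece 2:z rests on {1:z}
piece 3:a rests on {0:a}
piece 4:c rests on {2:z}
piece 5:c rests on {4:c}
piece 6:a rests on {3:a}
minimal pieces: {0:a, 1:z}
ways to finish when only these pieces remain (= sum over removing one remaining piece with nothing left below it):
  1 left: {5}→1  {6}→1
  2 left: {3,6}→1  {4,5}→1  {5,6}→2
  3 left: {0,3,6}→1  {2,4,5}→1  {3,5,6}→3  {4,5,6}→3
  4 left: {0,3,5,6}→4  {1,2,4,5}→1  {2,4,5,6}→4  {3,4,5,6}→6
  5 left: {0,3,4,5,6}→10  {1,2,4,5,6}→5  {2,3,4,5,6}→10
  placing 0:a first → 15 extensions
  placing 1:z first → 20 extensions
total linear extensions = 35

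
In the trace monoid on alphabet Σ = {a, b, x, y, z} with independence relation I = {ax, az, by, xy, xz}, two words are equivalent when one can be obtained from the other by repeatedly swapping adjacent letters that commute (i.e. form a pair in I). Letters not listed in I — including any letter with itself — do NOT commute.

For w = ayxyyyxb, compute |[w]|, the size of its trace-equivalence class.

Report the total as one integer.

piece 0:a — minimal
piece 1:y rests on {0:a}
piece 2:x — minimal
piece 3:y rests on {1:y}
piece 4:y rests on {3:y}
piece 5:y rests on {4:y}
piece 6:x rests on {2:x}
piece 7:b rests on {0:a, 6:x}
minimal pieces: {0:a, 2:x}
ways to finish when only these pieces remain (= sum over removing one remaining piece with nothing left below it):
  1 left: {5}→1  {7}→1
  2 left: {4,5}→1  {5,7}→2  {6,7}→1
  3 left: {2,6,7}→1  {3,4,5}→1  {4,5,7}→3  {5,6,7}→3
  4 left: {1,3,4,5}→1  {2,5,6,7}→4  {3,4,5,7}→4  {4,5,6,7}→6
  5 left: {1,3,4,5,7}→5  {2,4,5,6,7}→10  {3,4,5,6,7}→10
  6 left: {0,1,3,4,5,7}→5  {1,3,4,5,6,7}→15  {2,3,4,5,6,7}→20
  placing 0:a first → 35 extensions
  placing 2:x first → 20 extensions
total linear extensions = 55

55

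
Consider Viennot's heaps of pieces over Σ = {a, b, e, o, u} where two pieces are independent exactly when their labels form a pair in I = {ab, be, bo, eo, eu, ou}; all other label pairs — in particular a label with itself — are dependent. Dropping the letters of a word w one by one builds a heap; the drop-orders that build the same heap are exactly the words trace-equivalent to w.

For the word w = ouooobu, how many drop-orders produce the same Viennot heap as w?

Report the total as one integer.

0(o) covers ∅
1(u) covers ∅
2(o) covers 0:o
3(o) covers 2:o
4(o) covers 3:o
5(b) covers 1:u
6(u) covers 5:b
floor of heap: 0:o, 1:u
completions by unplaced set U, small U first (add the entries for U minus each lowest piece of U):
  |U|=1: {4}:1  {6}:1
  |U|=2: {3,4}:1  {4,6}:2  {5,6}:1
  |U|=3: {1,5,6}:1  {2,3,4}:1  {3,4,6}:3  {4,5,6}:3
  |U|=4: {0,2,3,4}:1  {1,4,5,6}:4  {2,3,4,6}:4  {3,4,5,6}:6
  |U|=5: {0,2,3,4,6}:5  {1,3,4,5,6}:10  {2,3,4,5,6}:10
  start at 0(o): 20
  start at 1(u): 15
sum over floor = 35

35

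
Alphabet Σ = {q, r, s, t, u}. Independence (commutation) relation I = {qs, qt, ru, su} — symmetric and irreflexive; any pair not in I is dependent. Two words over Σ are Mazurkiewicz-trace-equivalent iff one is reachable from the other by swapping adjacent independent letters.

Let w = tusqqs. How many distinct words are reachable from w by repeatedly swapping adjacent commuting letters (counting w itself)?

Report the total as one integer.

10

drop 0:t onto floor
drop 1:u onto {0:t}
drop 2:s onto {0:t}
drop 3:q onto {1:u}
drop 4:q onto {3:q}
drop 5:s onto {2:s}
ground layer = {0:t}
drop-orders for the pieces not yet dropped (sum over which currently-grounded one goes next):
  1 to go: {4} 1  {5} 1
  2 to go: {2,5} 1  {3,4} 1  {4,5} 2
  3 to go: {1,3,4} 1  {2,4,5} 3  {3,4,5} 3
  4 to go: {1,3,4,5} 4  {2,3,4,5} 6
  if 0:t drops first: 10 orders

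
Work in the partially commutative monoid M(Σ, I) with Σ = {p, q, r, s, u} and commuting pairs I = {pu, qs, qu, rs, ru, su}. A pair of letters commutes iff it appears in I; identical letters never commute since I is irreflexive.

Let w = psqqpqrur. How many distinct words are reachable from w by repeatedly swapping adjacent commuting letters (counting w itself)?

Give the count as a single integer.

27

drop 0:p onto floor
drop 1:s onto {0:p}
drop 2:q onto {0:p}
drop 3:q onto {2:q}
drop 4:p onto {1:s, 3:q}
drop 5:q onto {4:p}
drop 6:r onto {5:q}
drop 7:u onto floor
drop 8:r onto {6:r}
ground layer = {0:p, 7:u}
drop-orders for the pieces not yet dropped (sum over which currently-grounded one goes next):
  1 to go: {7} 1  {8} 1
  2 to go: {6,8} 1  {7,8} 2
  3 to go: {5,6,8} 1  {6,7,8} 3
  4 to go: {4,5,6,8} 1  {5,6,7,8} 4
  5 to go: {1,4,5,6,8} 1  {3,4,5,6,8} 1  {4,5,6,7,8} 5
  6 to go: {1,3,4,5,6,8} 2  {1,4,5,6,7,8} 6  {2,3,4,5,6,8} 1  {3,4,5,6,7,8} 6
  7 to go: {1,2,3,4,5,6,8} 3  {1,3,4,5,6,7,8} 14  {2,3,4,5,6,7,8} 7
  if 0:p drops first: 24 orders
  if 7:u drops first: 3 orders
heap linearizations: 27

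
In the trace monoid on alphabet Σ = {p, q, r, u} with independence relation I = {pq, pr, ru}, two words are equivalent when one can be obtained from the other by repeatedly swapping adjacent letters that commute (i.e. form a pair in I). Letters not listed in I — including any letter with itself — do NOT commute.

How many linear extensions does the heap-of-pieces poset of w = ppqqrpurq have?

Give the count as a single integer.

65

#0=p has no predecessor
#1=p depends on [0:p]
#2=q has no predecessor
#3=q depends on [2:q]
#4=r depends on [3:q]
#5=p depends on [1:p]
#6=u depends on [3:q, 5:p]
#7=r depends on [4:r]
#8=q depends on [6:u, 7:r]
sources: [0:p, 2:q]
N(rest) = Σ N(rest − s) over sources s of rest; N(one piece) = 1:
  size 1 → [8]=1
  size 2 → [6,8]=1  [7,8]=1
  size 3 → [4,7,8]=1  [5,6,8]=1  [6,7,8]=2
  size 4 → [1,5,6,8]=1  [4,6,7,8]=3  [5,6,7,8]=3
  size 5 → [0,1,5,6,8]=1  [1,5,6,7,8]=4  [3,4,6,7,8]=3  [4,5,6,7,8]=6
  size 6 → [0,1,5,6,7,8]=5  [1,4,5,6,7,8]=10  [2,3,4,6,7,8]=3  [3,4,5,6,7,8]=9
  size 7 → [0,1,4,5,6,7,8]=15  [1,3,4,5,6,7,8]=19  [2,3,4,5,6,7,8]=12
  first=0(p) contributes 31
  first=2(q) contributes 34
|[w]| = 65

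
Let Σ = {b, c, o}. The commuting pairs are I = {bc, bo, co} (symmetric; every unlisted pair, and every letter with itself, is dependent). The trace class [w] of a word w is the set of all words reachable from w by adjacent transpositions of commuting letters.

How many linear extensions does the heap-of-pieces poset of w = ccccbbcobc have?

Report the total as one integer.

drop 0:c onto floor
drop 1:c onto {0:c}
drop 2:c onto {1:c}
drop 3:c onto {2:c}
drop 4:b onto floor
drop 5:b onto {4:b}
drop 6:c onto {3:c}
drop 7:o onto floor
drop 8:b onto {5:b}
drop 9:c onto {6:c}
ground layer = {0:c, 4:b, 7:o}
drop-orders for the pieces not yet dropped (sum over which currently-grounded one goes next):
  1 to go: {7} 1  {8} 1  {9} 1
  2 to go: {5,8} 1  {6,9} 1  {7,8} 2  {7,9} 2  {8,9} 2
  3 to go: {3,6,9} 1  {4,5,8} 1  {5,7,8} 3  {5,8,9} 3  {6,7,9} 3  {6,8,9} 3  {7,8,9} 6
  4 to go: {2,3,6,9} 1  {3,6,7,9} 4  {3,6,8,9} 4  {4,5,7,8} 4  {4,5,8,9} 4  {5,6,8,9} 6  {5,7,8,9} 12  {6,7,8,9} 12
  5 to go: {1,2,3,6,9} 1  {2,3,6,7,9} 5  {2,3,6,8,9} 5  {3,5,6,8,9} 10  {3,6,7,8,9} 20  {4,5,6,8,9} 10  {4,5,7,8,9} 20  {5,6,7,8,9} 30
  6 to go: {0,1,2,3,6,9} 1  {1,2,3,6,7,9} 6  {1,2,3,6,8,9} 6  {2,3,5,6,8,9} 15  {2,3,6,7,8,9} 30  {3,4,5,6,8,9} 20  {3,5,6,7,8,9} 60  {4,5,6,7,8,9} 60
  7 to go: {0,1,2,3,6,7,9} 7  {0,1,2,3,6,8,9} 7  {1,2,3,5,6,8,9} 21  {1,2,3,6,7,8,9} 42  {2,3,4,5,6,8,9} 35  {2,3,5,6,7,8,9} 105  {3,4,5,6,7,8,9} 140
  8 to go: {0,1,2,3,5,6,8,9} 28  {0,1,2,3,6,7,8,9} 56  {1,2,3,4,5,6,8,9} 56  {1,2,3,5,6,7,8,9} 168  {2,3,4,5,6,7,8,9} 280
  if 0:c drops first: 504 orders
  if 4:b drops first: 252 orders
  if 7:o drops first: 84 orders
heap linearizations: 840

840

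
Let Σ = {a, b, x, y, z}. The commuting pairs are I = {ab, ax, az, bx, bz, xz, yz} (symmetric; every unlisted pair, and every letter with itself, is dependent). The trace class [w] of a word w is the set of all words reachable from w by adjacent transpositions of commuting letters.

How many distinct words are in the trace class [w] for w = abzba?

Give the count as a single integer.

30

#0=a has no predecessor
#1=b has no predecessor
#2=z has no predecessor
#3=b depends on [1:b]
#4=a depends on [0:a]
sources: [0:a, 1:b, 2:z]
N(rest) = Σ N(rest − s) over sources s of rest; N(one piece) = 1:
  size 1 → [2]=1  [3]=1  [4]=1
  size 2 → [0,4]=1  [1,3]=1  [2,3]=2  [2,4]=2  [3,4]=2
  size 3 → [0,2,4]=3  [0,3,4]=3  [1,2,3]=3  [1,3,4]=3  [2,3,4]=6
  first=0(a) contributes 12
  first=1(b) contributes 12
  first=2(z) contributes 6
|[w]| = 30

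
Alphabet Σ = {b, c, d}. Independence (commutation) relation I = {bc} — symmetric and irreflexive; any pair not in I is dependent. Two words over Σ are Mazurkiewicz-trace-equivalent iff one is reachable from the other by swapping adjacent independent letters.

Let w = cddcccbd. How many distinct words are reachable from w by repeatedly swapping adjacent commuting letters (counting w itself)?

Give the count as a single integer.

4

drop 0:c onto floor
drop 1:d onto {0:c}
drop 2:d onto {1:d}
drop 3:c onto {2:d}
drop 4:c onto {3:c}
drop 5:c onto {4:c}
drop 6:b onto {2:d}
drop 7:d onto {5:c, 6:b}
ground layer = {0:c}
drop-orders for the pieces not yet dropped (sum over which currently-grounded one goes next):
  1 to go: {7} 1
  2 to go: {5,7} 1  {6,7} 1
  3 to go: {4,5,7} 1  {5,6,7} 2
  4 to go: {3,4,5,7} 1  {4,5,6,7} 3
  5 to go: {3,4,5,6,7} 4
  6 to go: {2,3,4,5,6,7} 4
  if 0:c drops first: 4 orders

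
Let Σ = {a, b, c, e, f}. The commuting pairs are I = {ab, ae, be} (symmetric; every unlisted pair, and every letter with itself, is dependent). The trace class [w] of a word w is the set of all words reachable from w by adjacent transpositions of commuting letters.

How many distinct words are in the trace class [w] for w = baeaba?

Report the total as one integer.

60

#0=b has no predecessor
#1=a has no predecessor
#2=e has no predecessor
#3=a depends on [1:a]
#4=b depends on [0:b]
#5=a depends on [3:a]
sources: [0:b, 1:a, 2:e]
N(rest) = Σ N(rest − s) over sources s of rest; N(one piece) = 1:
  size 1 → [2]=1  [4]=1  [5]=1
  size 2 → [0,4]=1  [2,4]=2  [2,5]=2  [3,5]=1  [4,5]=2
  size 3 → [0,2,4]=3  [0,4,5]=3  [1,3,5]=1  [2,3,5]=3  [2,4,5]=6  [3,4,5]=3
  size 4 → [0,2,4,5]=12  [0,3,4,5]=6  [1,2,3,5]=4  [1,3,4,5]=4  [2,3,4,5]=12
  first=0(b) contributes 20
  first=1(a) contributes 30
  first=2(e) contributes 10
|[w]| = 60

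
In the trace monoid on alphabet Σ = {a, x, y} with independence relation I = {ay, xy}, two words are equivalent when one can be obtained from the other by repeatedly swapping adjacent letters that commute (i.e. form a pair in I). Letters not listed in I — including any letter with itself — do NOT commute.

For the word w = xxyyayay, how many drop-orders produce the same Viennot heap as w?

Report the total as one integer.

drop 0:x onto floor
drop 1:x onto {0:x}
drop 2:y onto floor
drop 3:y onto {2:y}
drop 4:a onto {1:x}
drop 5:y onto {3:y}
drop 6:a onto {4:a}
drop 7:y onto {5:y}
ground layer = {0:x, 2:y}
drop-orders for the pieces not yet dropped (sum over which currently-grounded one goes next):
  1 to go: {6} 1  {7} 1
  2 to go: {4,6} 1  {5,7} 1  {6,7} 2
  3 to go: {1,4,6} 1  {3,5,7} 1  {4,6,7} 3  {5,6,7} 3
  4 to go: {0,1,4,6} 1  {1,4,6,7} 4  {2,3,5,7} 1  {3,5,6,7} 4  {4,5,6,7} 6
  5 to go: {0,1,4,6,7} 5  {1,4,5,6,7} 10  {2,3,5,6,7} 5  {3,4,5,6,7} 10
  6 to go: {0,1,4,5,6,7} 15  {1,3,4,5,6,7} 20  {2,3,4,5,6,7} 15
  if 0:x drops first: 35 orders
  if 2:y drops first: 35 orders
heap linearizations: 70

70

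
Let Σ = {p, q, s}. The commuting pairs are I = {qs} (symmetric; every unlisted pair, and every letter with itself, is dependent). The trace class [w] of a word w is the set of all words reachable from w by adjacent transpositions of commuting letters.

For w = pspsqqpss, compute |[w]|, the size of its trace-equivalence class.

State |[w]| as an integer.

#0=p has no predecessor
#1=s depends on [0:p]
#2=p depends on [1:s]
#3=s depends on [2:p]
#4=q depends on [2:p]
#5=q depends on [4:q]
#6=p depends on [3:s, 5:q]
#7=s depends on [6:p]
#8=s depends on [7:s]
sources: [0:p]
N(rest) = Σ N(rest − s) over sources s of rest; N(one piece) = 1:
  size 1 → [8]=1
  size 2 → [7,8]=1
  size 3 → [6,7,8]=1
  size 4 → [3,6,7,8]=1  [5,6,7,8]=1
  size 5 → [3,5,6,7,8]=2  [4,5,6,7,8]=1
  size 6 → [3,4,5,6,7,8]=3
  size 7 → [2,3,4,5,6,7,8]=3
  first=0(p) contributes 3

3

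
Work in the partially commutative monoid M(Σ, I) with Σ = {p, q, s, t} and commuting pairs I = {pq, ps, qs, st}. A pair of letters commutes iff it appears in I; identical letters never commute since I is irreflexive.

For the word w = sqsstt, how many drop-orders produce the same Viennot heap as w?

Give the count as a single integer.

20

piece 0:s — minimal
piece 1:q — minimal
piece 2:s rests on {0:s}
piece 3:s rests on {2:s}
piece 4:t rests on {1:q}
piece 5:t rests on {4:t}
minimal pieces: {0:s, 1:q}
ways to finish when only these pieces remain (= sum over removing one remaining piece with nothing left below it):
  1 left: {3}→1  {5}→1
  2 left: {2,3}→1  {3,5}→2  {4,5}→1
  3 left: {0,2,3}→1  {1,4,5}→1  {2,3,5}→3  {3,4,5}→3
  4 left: {0,2,3,5}→4  {1,3,4,5}→4  {2,3,4,5}→6
  placing 0:s first → 10 extensions
  placing 1:q first → 10 extensions
total linear extensions = 20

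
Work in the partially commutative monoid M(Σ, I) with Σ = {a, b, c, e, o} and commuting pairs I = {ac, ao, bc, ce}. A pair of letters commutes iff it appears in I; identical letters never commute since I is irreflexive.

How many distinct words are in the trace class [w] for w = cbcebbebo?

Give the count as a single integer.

28

0(c) covers ∅
1(b) covers ∅
2(c) covers 0:c
3(e) covers 1:b
4(b) covers 3:e
5(b) covers 4:b
6(e) covers 5:b
7(b) covers 6:e
8(o) covers 2:c, 7:b
floor of heap: 0:c, 1:b
completions by unplaced set U, small U first (add the entries for U minus each lowest piece of U):
  |U|=1: {8}:1
  |U|=2: {2,8}:1  {7,8}:1
  |U|=3: {0,2,8}:1  {2,7,8}:2  {6,7,8}:1
  |U|=4: {0,2,7,8}:3  {2,6,7,8}:3  {5,6,7,8}:1
  |U|=5: {0,2,6,7,8}:6  {2,5,6,7,8}:4  {4,5,6,7,8}:1
  |U|=6: {0,2,5,6,7,8}:10  {2,4,5,6,7,8}:5  {3,4,5,6,7,8}:1
  |U|=7: {0,2,4,5,6,7,8}:15  {1,3,4,5,6,7,8}:1  {2,3,4,5,6,7,8}:6
  start at 0(c): 7
  start at 1(b): 21
sum over floor = 28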